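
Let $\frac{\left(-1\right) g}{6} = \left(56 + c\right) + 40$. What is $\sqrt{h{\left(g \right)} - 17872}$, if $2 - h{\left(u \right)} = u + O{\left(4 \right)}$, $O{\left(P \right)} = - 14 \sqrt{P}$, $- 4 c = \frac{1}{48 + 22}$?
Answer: $\frac{i \sqrt{84603505}}{70} \approx 131.4 i$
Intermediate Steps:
$c = - \frac{1}{280}$ ($c = - \frac{1}{4 \left(48 + 22\right)} = - \frac{1}{4 \cdot 70} = \left(- \frac{1}{4}\right) \frac{1}{70} = - \frac{1}{280} \approx -0.0035714$)
$g = - \frac{80637}{140}$ ($g = - 6 \left(\left(56 - \frac{1}{280}\right) + 40\right) = - 6 \left(\frac{15679}{280} + 40\right) = \left(-6\right) \frac{26879}{280} = - \frac{80637}{140} \approx -575.98$)
$h{\left(u \right)} = 30 - u$ ($h{\left(u \right)} = 2 - \left(u - 14 \sqrt{4}\right) = 2 - \left(u - 28\right) = 2 - \left(-28 + u\right) = 30 - u$)
$\sqrt{h{\left(g \right)} - 17872} = \sqrt{\left(30 - - \frac{80637}{140}\right) - 17872} = \sqrt{\left(30 + \frac{80637}{140}\right) - 17872} = \sqrt{\frac{84837}{140} - 17872} = \sqrt{- \frac{2417243}{140}} = \frac{i \sqrt{84603505}}{70}$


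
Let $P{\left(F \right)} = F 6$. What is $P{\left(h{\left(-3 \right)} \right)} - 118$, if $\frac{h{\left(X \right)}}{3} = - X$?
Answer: $-64$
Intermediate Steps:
$h{\left(X \right)} = - 3 X$ ($h{\left(X \right)} = 3 \left(- X\right) = - 3 X$)
$P{\left(F \right)} = 6 F$
$P{\left(h{\left(-3 \right)} \right)} - 118 = 6 \left(\left(-3\right) \left(-3\right)\right) - 118 = 6 \cdot 9 - 118 = 54 - 118 = -64$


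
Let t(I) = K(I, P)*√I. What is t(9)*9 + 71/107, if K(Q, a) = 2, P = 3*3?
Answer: 5849/107 ≈ 54.664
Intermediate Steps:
P = 9
t(I) = 2*√I
t(9)*9 + 71/107 = (2*√9)*9 + 71/107 = (2*3)*9 + 71*(1/107) = 6*9 + 71/107 = 54 + 71/107 = 5849/107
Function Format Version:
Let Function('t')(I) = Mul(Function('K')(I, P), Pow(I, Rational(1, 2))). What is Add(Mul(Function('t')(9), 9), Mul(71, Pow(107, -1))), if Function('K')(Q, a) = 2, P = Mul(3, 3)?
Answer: Rational(5849, 107) ≈ 54.664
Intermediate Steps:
P = 9
Function('t')(I) = Mul(2, Pow(I, Rational(1, 2)))
Add(Mul(Function('t')(9), 9), Mul(71, Pow(107, -1))) = Add(Mul(Mul(2, Pow(9, Rational(1, 2))), 9), Mul(71, Pow(107, -1))) = Add(Mul(Mul(2, 3), 9), Mul(71, Rational(1, 107))) = Add(Mul(6, 9), Rational(71, 107)) = Add(54, Rational(71, 107)) = Rational(5849, 107)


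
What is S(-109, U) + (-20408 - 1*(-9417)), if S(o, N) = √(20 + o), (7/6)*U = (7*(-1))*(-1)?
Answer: -10991 + I*√89 ≈ -10991.0 + 9.434*I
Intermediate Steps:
U = 6 (U = 6*((7*(-1))*(-1))/7 = 6*(-7*(-1))/7 = (6/7)*7 = 6)
S(-109, U) + (-20408 - 1*(-9417)) = √(20 - 109) + (-20408 - 1*(-9417)) = √(-89) + (-20408 + 9417) = I*√89 - 10991 = -10991 + I*√89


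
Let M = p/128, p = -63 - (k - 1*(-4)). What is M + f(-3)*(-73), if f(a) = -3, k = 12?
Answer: 27953/128 ≈ 218.38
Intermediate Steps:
p = -79 (p = -63 - (12 - 1*(-4)) = -63 - (12 + 4) = -63 - 1*16 = -63 - 16 = -79)
M = -79/128 ≈ -0.61719
M + f(-3)*(-73) = -79/128 - 3*(-73) = -79/128 + 219 = 27953/128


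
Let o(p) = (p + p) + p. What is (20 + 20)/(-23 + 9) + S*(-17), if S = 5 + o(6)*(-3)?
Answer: 5811/7 ≈ 830.14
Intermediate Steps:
o(p) = 3*p (o(p) = 2*p + p = 3*p)
S = -49 (S = 5 + (3*6)*(-3) = 5 + 18*(-3) = 5 - 54 = -49)
(20 + 20)/(-23 + 9) + S*(-17) = (20 + 20)/(-23 + 9) - 49*(-17) = 40/(-14) + 833 = 40*(-1/14) + 833 = -20/7 + 833 = 5811/7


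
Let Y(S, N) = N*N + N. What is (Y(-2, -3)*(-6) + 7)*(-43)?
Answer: 1247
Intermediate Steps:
Y(S, N) = N + N² (Y(S, N) = N² + N = N + N²)
(Y(-2, -3)*(-6) + 7)*(-43) = (-3*(1 - 3)*(-6) + 7)*(-43) = (-3*(-2)*(-6) + 7)*(-43) = (6*(-6) + 7)*(-43) = (-36 + 7)*(-43) = -29*(-43) = 1247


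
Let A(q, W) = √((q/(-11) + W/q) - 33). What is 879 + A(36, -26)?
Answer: 879 + 5*I*√6446/66 ≈ 879.0 + 6.0823*I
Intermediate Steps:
A(q, W) = √(-33 - q/11 + W/q) (A(q, W) = √((q*(-1/11) + W/q) - 33) = √((-q/11 + W/q) - 33) = √(-33 - q/11 + W/q))
879 + A(36, -26) = 879 + √(-3993 - 11*36 + 121*(-26)/36)/11 = 879 + √(-3993 - 396 + 121*(-26)*(1/36))/11 = 879 + √(-3993 - 396 - 1573/18)/11 = 879 + √(-80575/18)/11 = 879 + (5*I*√6446/6)/11 = 879 + 5*I*√6446/66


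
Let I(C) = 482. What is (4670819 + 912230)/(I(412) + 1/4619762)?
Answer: 25792357614338/2226725285 ≈ 11583.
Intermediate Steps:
(4670819 + 912230)/(I(412) + 1/4619762) = (4670819 + 912230)/(482 + 1/4619762) = 5583049/(482 + 1/4619762) = 5583049/(2226725285/4619762) = 5583049*(4619762/2226725285) = 25792357614338/2226725285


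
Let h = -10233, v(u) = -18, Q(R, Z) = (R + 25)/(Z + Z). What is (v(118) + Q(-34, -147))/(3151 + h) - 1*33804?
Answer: -23461191183/694036 ≈ -33804.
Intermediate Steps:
Q(R, Z) = (25 + R)/(2*Z) (Q(R, Z) = (25 + R)/((2*Z)) = (25 + R)*(1/(2*Z)) = (25 + R)/(2*Z))
(v(118) + Q(-34, -147))/(3151 + h) - 1*33804 = (-18 + (½)*(25 - 34)/(-147))/(3151 - 10233) - 1*33804 = (-18 + (½)*(-1/147)*(-9))/(-7082) - 33804 = (-18 + 3/98)*(-1/7082) - 33804 = -1761/98*(-1/7082) - 33804 = 1761/694036 - 33804 = -23461191183/694036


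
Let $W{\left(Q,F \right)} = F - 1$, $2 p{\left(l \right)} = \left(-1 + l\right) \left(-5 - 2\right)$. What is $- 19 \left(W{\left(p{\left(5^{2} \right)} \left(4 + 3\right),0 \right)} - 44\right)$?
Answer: $855$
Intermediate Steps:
$p{\left(l \right)} = \frac{7}{2} - \frac{7 l}{2}$ ($p{\left(l \right)} = \frac{\left(-1 + l\right) \left(-5 - 2\right)}{2} = \frac{\left(-1 + l\right) \left(-7\right)}{2} = \frac{7 - 7 l}{2} = \frac{7}{2} - \frac{7 l}{2}$)
$W{\left(Q,F \right)} = -1 + F$
$- 19 \left(W{\left(p{\left(5^{2} \right)} \left(4 + 3\right),0 \right)} - 44\right) = - 19 \left(\left(-1 + 0\right) - 44\right) = - 19 \left(-1 - 44\right) = \left(-19\right) \left(-45\right) = 855$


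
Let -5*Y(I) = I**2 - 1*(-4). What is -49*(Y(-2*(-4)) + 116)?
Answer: -25088/5 ≈ -5017.6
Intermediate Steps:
Y(I) = -4/5 - I**2/5 (Y(I) = -(I**2 - 1*(-4))/5 = -(I**2 + 4)/5 = -(4 + I**2)/5 = -4/5 - I**2/5)
-49*(Y(-2*(-4)) + 116) = -49*((-4/5 - (-2*(-4))**2/5) + 116) = -49*((-4/5 - 1/5*8**2) + 116) = -49*((-4/5 - 1/5*64) + 116) = -49*((-4/5 - 64/5) + 116) = -49*(-68/5 + 116) = -49*512/5 = -25088/5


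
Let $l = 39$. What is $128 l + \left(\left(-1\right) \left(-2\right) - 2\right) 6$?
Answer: $4992$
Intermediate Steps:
$128 l + \left(\left(-1\right) \left(-2\right) - 2\right) 6 = 128 \cdot 39 + \left(\left(-1\right) \left(-2\right) - 2\right) 6 = 4992 + \left(2 - 2\right) 6 = 4992 + 0 \cdot 6 = 4992 + 0 = 4992$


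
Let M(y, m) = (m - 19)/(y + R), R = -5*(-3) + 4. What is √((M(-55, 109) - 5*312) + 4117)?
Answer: √10218/2 ≈ 50.542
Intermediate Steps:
R = 19 (R = 15 + 4 = 19)
M(y, m) = (-19 + m)/(19 + y) (M(y, m) = (m - 19)/(y + 19) = (-19 + m)/(19 + y))
√((M(-55, 109) - 5*312) + 4117) = √(((-19 + 109)/(19 - 55) - 5*312) + 4117) = √((90/(-36) - 1*1560) + 4117) = √((-1/36*90 - 1560) + 4117) = √((-5/2 - 1560) + 4117) = √(-3125/2 + 4117) = √(5109/2) = √10218/2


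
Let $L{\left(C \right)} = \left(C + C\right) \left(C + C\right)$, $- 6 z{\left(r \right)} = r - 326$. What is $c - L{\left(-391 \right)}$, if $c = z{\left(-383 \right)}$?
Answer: $- \frac{3668435}{6} \approx -6.1141 \cdot 10^{5}$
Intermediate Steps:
$z{\left(r \right)} = \frac{163}{3} - \frac{r}{6}$ ($z{\left(r \right)} = - \frac{r - 326}{6} = - \frac{-326 + r}{6} = \frac{163}{3} - \frac{r}{6}$)
$c = \frac{709}{6}$ ($c = \frac{163}{3} - - \frac{383}{6} = \frac{163}{3} + \frac{383}{6} = \frac{709}{6} \approx 118.17$)
$L{\left(C \right)} = 4 C^{2}$ ($L{\left(C \right)} = 2 C 2 C = 4 C^{2}$)
$c - L{\left(-391 \right)} = \frac{709}{6} - 4 \left(-391\right)^{2} = \frac{709}{6} - 4 \cdot 152881 = \frac{709}{6} - 611524 = - \frac{3668435}{6}$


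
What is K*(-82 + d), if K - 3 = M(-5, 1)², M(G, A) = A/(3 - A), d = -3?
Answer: -1105/4 ≈ -276.25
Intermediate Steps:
K = 13/4 (K = 3 + (-1*1/(-3 + 1))² = 3 + (-1*1/(-2))² = 3 + (-1*1*(-½))² = 3 + (½)² = 3 + ¼ = 13/4 ≈ 3.2500)
K*(-82 + d) = 13*(-82 - 3)/4 = (13/4)*(-85) = -1105/4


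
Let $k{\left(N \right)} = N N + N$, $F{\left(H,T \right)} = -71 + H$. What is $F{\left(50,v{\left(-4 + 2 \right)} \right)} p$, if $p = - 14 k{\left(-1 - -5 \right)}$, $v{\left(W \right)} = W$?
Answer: $5880$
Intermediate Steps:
$k{\left(N \right)} = N + N^{2}$ ($k{\left(N \right)} = N^{2} + N = N + N^{2}$)
$p = -280$ ($p = - 14 \left(-1 - -5\right) \left(1 - -4\right) = - 14 \left(-1 + 5\right) \left(1 + \left(-1 + 5\right)\right) = - 14 \cdot 4 \left(1 + 4\right) = - 14 \cdot 4 \cdot 5 = \left(-14\right) 20 = -280$)
$F{\left(50,v{\left(-4 + 2 \right)} \right)} p = \left(-71 + 50\right) \left(-280\right) = \left(-21\right) \left(-280\right) = 5880$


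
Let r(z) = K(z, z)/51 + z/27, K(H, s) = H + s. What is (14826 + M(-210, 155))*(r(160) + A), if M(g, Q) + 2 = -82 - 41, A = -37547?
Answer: -253275781573/459 ≈ -5.5180e+8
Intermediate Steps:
M(g, Q) = -125 (M(g, Q) = -2 + (-82 - 41) = -2 - 123 = -125)
r(z) = 35*z/459 (r(z) = (z + z)/51 + z/27 = (2*z)*(1/51) + z*(1/27) = 2*z/51 + z/27 = 35*z/459)
(14826 + M(-210, 155))*(r(160) + A) = (14826 - 125)*((35/459)*160 - 37547) = 14701*(5600/459 - 37547) = 14701*(-17228473/459) = -253275781573/459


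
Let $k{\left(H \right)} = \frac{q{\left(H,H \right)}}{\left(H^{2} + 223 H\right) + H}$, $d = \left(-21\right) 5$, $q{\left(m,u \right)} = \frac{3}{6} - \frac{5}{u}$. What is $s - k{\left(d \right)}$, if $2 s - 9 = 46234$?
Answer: $\frac{6066966004}{262395} \approx 23122.0$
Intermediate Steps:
$s = \frac{46243}{2}$ ($s = \frac{9}{2} + \frac{1}{2} \cdot 46234 = \frac{9}{2} + 23117 = \frac{46243}{2} \approx 23122.0$)
$q{\left(m,u \right)} = \frac{1}{2} - \frac{5}{u}$ ($q{\left(m,u \right)} = 3 \cdot \frac{1}{6} - \frac{5}{u} = \frac{1}{2} - \frac{5}{u}$)
$d = -105$
$k{\left(H \right)} = \frac{-10 + H}{2 H \left(H^{2} + 224 H\right)}$ ($k{\left(H \right)} = \frac{\frac{1}{2} \frac{1}{H} \left(-10 + H\right)}{\left(H^{2} + 223 H\right) + H} = \frac{\frac{1}{2} \frac{1}{H} \left(-10 + H\right)}{H^{2} + 224 H} = \frac{-10 + H}{2 H \left(H^{2} + 224 H\right)}$)
$s - k{\left(d \right)} = \frac{46243}{2} - \frac{-10 - 105}{2 \cdot 11025 \left(224 - 105\right)} = \frac{46243}{2} - \frac{1}{2} \cdot \frac{1}{11025} \cdot \frac{1}{119} \left(-115\right) = \frac{46243}{2} - - \frac{23}{524790} = \frac{46243}{2} + \frac{23}{524790} = \frac{6066966004}{262395}$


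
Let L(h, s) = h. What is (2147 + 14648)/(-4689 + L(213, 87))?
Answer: -16795/4476 ≈ -3.7522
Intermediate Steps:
(2147 + 14648)/(-4689 + L(213, 87)) = (2147 + 14648)/(-4689 + 213) = 16795/(-4476) = 16795*(-1/4476) = -16795/4476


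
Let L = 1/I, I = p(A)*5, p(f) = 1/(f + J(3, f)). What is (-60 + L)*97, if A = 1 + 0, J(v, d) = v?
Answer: -28712/5 ≈ -5742.4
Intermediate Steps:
A = 1
p(f) = 1/(3 + f) (p(f) = 1/(f + 3) = 1/(3 + f))
I = 5/4 (I = 5/(3 + 1) = 5/4 ≈ 1.2500)
L = ⅘ (L = 1/(5/4) = ⅘ ≈ 0.80000)
(-60 + L)*97 = (-60 + ⅘)*97 = -296/5*97 = -28712/5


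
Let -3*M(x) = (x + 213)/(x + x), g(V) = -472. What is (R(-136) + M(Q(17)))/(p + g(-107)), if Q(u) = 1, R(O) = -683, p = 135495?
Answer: -308/57867 ≈ -0.0053226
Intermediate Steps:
M(x) = -(213 + x)/(6*x) (M(x) = -(x + 213)/(3*(x + x)) = -(213 + x)/(3*(2*x)) = -(213 + x)*1/(2*x)/3 = -(213 + x)/(6*x))
(R(-136) + M(Q(17)))/(p + g(-107)) = (-683 + (⅙)*(-213 - 1*1)/1)/(135495 - 472) = (-683 + (⅙)*1*(-213 - 1))/135023 = (-683 + (⅙)*1*(-214))*(1/135023) = (-683 - 107/3)*(1/135023) = -2156/3*1/135023 = -308/57867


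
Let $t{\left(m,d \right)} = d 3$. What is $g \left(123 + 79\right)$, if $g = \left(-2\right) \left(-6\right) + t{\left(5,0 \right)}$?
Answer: $2424$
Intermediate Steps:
$t{\left(m,d \right)} = 3 d$
$g = 12$ ($g = \left(-2\right) \left(-6\right) + 3 \cdot 0 = 12 + 0 = 12$)
$g \left(123 + 79\right) = 12 \left(123 + 79\right) = 12 \cdot 202 = 2424$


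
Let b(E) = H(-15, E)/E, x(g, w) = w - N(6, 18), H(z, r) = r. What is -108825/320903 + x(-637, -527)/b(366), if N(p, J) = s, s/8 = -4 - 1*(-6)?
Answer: -174359154/320903 ≈ -543.34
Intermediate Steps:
s = 16 (s = 8*(-4 - 1*(-6)) = 8*(-4 + 6) = 8*2 = 16)
N(p, J) = 16
x(g, w) = -16 + w (x(g, w) = w - 1*16 = w - 16 = -16 + w)
b(E) = 1 (b(E) = E/E = 1)
-108825/320903 + x(-637, -527)/b(366) = -108825/320903 + (-16 - 527)/1 = -108825*1/320903 - 543*1 = -108825/320903 - 543 = -174359154/320903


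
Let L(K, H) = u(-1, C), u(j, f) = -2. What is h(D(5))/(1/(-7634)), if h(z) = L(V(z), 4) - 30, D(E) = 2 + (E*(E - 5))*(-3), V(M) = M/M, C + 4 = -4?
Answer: 244288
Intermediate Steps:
C = -8 (C = -4 - 4 = -8)
V(M) = 1
D(E) = 2 - 3*E*(-5 + E) (D(E) = 2 + (E*(-5 + E))*(-3) = 2 - 3*E*(-5 + E))
L(K, H) = -2
h(z) = -32 (h(z) = -2 - 30 = -32)
h(D(5))/(1/(-7634)) = -32/(1/(-7634)) = -32/(-1/7634) = -32*(-7634) = 244288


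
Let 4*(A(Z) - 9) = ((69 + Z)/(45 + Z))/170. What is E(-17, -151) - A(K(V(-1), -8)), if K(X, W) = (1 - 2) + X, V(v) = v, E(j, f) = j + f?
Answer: -5175547/29240 ≈ -177.00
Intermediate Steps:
E(j, f) = f + j
K(X, W) = -1 + X
A(Z) = 9 + (69 + Z)/(680*(45 + Z)) (A(Z) = 9 + (((69 + Z)/(45 + Z))/170)/4 = 9 + (((69 + Z)/(45 + Z))*(1/170))/4 = 9 + ((69 + Z)/(170*(45 + Z)))/4 = 9 + (69 + Z)/(680*(45 + Z)))
E(-17, -151) - A(K(V(-1), -8)) = (-151 - 17) - (275469 + 6121*(-1 - 1))/(680*(45 + (-1 - 1))) = -168 - (275469 + 6121*(-2))/(680*(45 - 2)) = -168 - (275469 - 12242)/(680*43) = -168 - 263227/(680*43) = -168 - 1*263227/29240 = -168 - 263227/29240 = -5175547/29240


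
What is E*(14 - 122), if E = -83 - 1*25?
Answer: 11664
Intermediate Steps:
E = -108 (E = -83 - 25 = -108)
E*(14 - 122) = -108*(14 - 122) = -108*(-108) = 11664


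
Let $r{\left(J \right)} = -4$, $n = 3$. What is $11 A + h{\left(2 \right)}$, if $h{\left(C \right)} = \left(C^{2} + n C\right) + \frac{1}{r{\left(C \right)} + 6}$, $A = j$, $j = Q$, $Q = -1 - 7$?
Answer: $- \frac{155}{2} \approx -77.5$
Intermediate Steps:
$Q = -8$ ($Q = -1 - 7 = -8$)
$j = -8$
$A = -8$
$h{\left(C \right)} = \frac{1}{2} + C^{2} + 3 C$ ($h{\left(C \right)} = \left(C^{2} + 3 C\right) + \frac{1}{-4 + 6} = \left(C^{2} + 3 C\right) + \frac{1}{2} = \frac{1}{2} + C^{2} + 3 C$)
$11 A + h{\left(2 \right)} = 11 \left(-8\right) + \left(\frac{1}{2} + 2^{2} + 3 \cdot 2\right) = -88 + \left(\frac{1}{2} + 4 + 6\right) = -88 + \frac{21}{2} = - \frac{155}{2}$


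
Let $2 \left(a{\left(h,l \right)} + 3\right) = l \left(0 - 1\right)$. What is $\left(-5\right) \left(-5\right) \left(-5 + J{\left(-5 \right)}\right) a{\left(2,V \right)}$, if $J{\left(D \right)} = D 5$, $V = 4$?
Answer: $3750$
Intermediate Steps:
$J{\left(D \right)} = 5 D$
$a{\left(h,l \right)} = -3 - \frac{l}{2}$ ($a{\left(h,l \right)} = -3 + \frac{l \left(0 - 1\right)}{2} = -3 + \frac{l \left(-1\right)}{2} = -3 + \frac{\left(-1\right) l}{2} = -3 - \frac{l}{2}$)
$\left(-5\right) \left(-5\right) \left(-5 + J{\left(-5 \right)}\right) a{\left(2,V \right)} = \left(-5\right) \left(-5\right) \left(-5 + 5 \left(-5\right)\right) \left(-3 - 2\right) = 25 \left(-5 - 25\right) \left(-3 - 2\right) = 25 \left(\left(-30\right) \left(-5\right)\right) = 25 \cdot 150 = 3750$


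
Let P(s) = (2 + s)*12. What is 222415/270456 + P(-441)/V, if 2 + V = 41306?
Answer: 323411123/465454776 ≈ 0.69483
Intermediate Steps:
V = 41304 (V = -2 + 41306 = 41304)
P(s) = 24 + 12*s
222415/270456 + P(-441)/V = 222415/270456 + (24 + 12*(-441))/41304 = 222415*(1/270456) + (24 - 5292)*(1/41304) = 222415/270456 - 5268*1/41304 = 222415/270456 - 439/3442 = 323411123/465454776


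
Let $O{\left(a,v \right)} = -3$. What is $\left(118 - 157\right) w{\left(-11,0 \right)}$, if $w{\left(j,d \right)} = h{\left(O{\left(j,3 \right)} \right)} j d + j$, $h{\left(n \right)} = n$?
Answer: $429$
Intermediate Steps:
$w{\left(j,d \right)} = j - 3 d j$ ($w{\left(j,d \right)} = - 3 j d + j = - 3 d j + j = j - 3 d j$)
$\left(118 - 157\right) w{\left(-11,0 \right)} = \left(118 - 157\right) \left(- 11 \left(1 - 0\right)\right) = - 39 \left(- 11 \left(1 + 0\right)\right) = - 39 \left(\left(-11\right) 1\right) = \left(-39\right) \left(-11\right) = 429$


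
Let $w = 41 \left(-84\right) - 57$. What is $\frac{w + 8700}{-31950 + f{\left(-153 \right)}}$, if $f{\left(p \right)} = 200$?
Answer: $- \frac{5199}{31750} \approx -0.16375$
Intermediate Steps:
$w = -3501$ ($w = -3444 - 57 = -3501$)
$\frac{w + 8700}{-31950 + f{\left(-153 \right)}} = \frac{-3501 + 8700}{-31950 + 200} = \frac{5199}{-31750} = 5199 \left(- \frac{1}{31750}\right) = - \frac{5199}{31750}$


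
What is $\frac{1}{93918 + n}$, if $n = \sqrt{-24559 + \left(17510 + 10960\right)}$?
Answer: $\frac{93918}{8820586813} - \frac{\sqrt{3911}}{8820586813} \approx 1.0641 \cdot 10^{-5}$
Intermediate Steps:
$n = \sqrt{3911}$ ($n = \sqrt{-24559 + 28470} = \sqrt{3911} \approx 62.538$)
$\frac{1}{93918 + n} = \frac{1}{93918 + \sqrt{3911}}$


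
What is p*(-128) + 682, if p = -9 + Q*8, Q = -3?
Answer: 4906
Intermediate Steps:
p = -33 (p = -9 - 3*8 = -9 - 24 = -33)
p*(-128) + 682 = -33*(-128) + 682 = 4224 + 682 = 4906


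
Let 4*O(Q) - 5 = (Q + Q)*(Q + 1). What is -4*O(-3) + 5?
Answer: -12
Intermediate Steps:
O(Q) = 5/4 + Q*(1 + Q)/2 (O(Q) = 5/4 + ((Q + Q)*(Q + 1))/4 = 5/4 + ((2*Q)*(1 + Q))/4 = 5/4 + (2*Q*(1 + Q))/4 = 5/4 + Q*(1 + Q)/2)
-4*O(-3) + 5 = -4*(5/4 + (½)*(-3) + (½)*(-3)²) + 5 = -4*(5/4 - 3/2 + (½)*9) + 5 = -4*(5/4 - 3/2 + 9/2) + 5 = -4*17/4 + 5 = -17 + 5 = -12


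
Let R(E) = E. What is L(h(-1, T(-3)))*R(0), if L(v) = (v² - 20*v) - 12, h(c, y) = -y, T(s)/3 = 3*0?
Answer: 0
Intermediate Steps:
T(s) = 0 (T(s) = 3*(3*0) = 3*0 = 0)
L(v) = -12 + v² - 20*v
L(h(-1, T(-3)))*R(0) = (-12 + (-1*0)² - (-20)*0)*0 = (-12 + 0² - 20*0)*0 = (-12 + 0 + 0)*0 = -12*0 = 0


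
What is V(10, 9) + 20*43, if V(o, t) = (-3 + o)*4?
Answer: 888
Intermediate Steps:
V(o, t) = -12 + 4*o
V(10, 9) + 20*43 = (-12 + 4*10) + 20*43 = (-12 + 40) + 860 = 28 + 860 = 888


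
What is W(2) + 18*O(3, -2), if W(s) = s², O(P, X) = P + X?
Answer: 22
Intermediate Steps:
W(2) + 18*O(3, -2) = 2² + 18*(3 - 2) = 4 + 18*1 = 4 + 18 = 22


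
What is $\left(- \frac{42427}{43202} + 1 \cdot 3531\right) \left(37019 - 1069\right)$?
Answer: $\frac{2741256434125}{21601} \approx 1.269 \cdot 10^{8}$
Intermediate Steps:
$\left(- \frac{42427}{43202} + 1 \cdot 3531\right) \left(37019 - 1069\right) = \left(\left(-42427\right) \frac{1}{43202} + 3531\right) 35950 = \left(- \frac{42427}{43202} + 3531\right) 35950 = \frac{152503835}{43202} \cdot 35950 = \frac{2741256434125}{21601}$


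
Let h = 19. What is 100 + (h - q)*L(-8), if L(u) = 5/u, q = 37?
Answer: 445/4 ≈ 111.25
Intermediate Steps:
100 + (h - q)*L(-8) = 100 + (19 - 1*37)*(5/(-8)) = 100 + (19 - 37)*(5*(-⅛)) = 100 - 18*(-5/8) = 100 + 45/4 = 445/4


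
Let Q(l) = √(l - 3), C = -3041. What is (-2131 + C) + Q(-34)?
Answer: -5172 + I*√37 ≈ -5172.0 + 6.0828*I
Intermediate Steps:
Q(l) = √(-3 + l)
(-2131 + C) + Q(-34) = (-2131 - 3041) + √(-3 - 34) = -5172 + √(-37) = -5172 + I*√37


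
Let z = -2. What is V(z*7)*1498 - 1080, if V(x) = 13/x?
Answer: -2471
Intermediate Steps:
V(z*7)*1498 - 1080 = (13/((-2*7)))*1498 - 1080 = (13/(-14))*1498 - 1080 = (13*(-1/14))*1498 - 1080 = -13/14*1498 - 1080 = -1391 - 1080 = -2471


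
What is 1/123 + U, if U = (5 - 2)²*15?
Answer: 16606/123 ≈ 135.01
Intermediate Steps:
U = 135 (U = 3²*15 = 9*15 = 135)
1/123 + U = 1/123 + 135 = 16606/123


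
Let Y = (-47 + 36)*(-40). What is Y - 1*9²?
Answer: 359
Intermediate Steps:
Y = 440 (Y = -11*(-40) = 440)
Y - 1*9² = 440 - 1*9² = 440 - 1*81 = 440 - 81 = 359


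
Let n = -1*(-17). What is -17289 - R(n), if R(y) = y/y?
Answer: -17290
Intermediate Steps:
n = 17
R(y) = 1
-17289 - R(n) = -17289 - 1*1 = -17289 - 1 = -17290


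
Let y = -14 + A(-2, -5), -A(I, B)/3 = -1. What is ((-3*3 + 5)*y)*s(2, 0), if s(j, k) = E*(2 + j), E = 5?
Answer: 880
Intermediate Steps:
A(I, B) = 3 (A(I, B) = -3*(-1) = 3)
s(j, k) = 10 + 5*j (s(j, k) = 5*(2 + j) = 10 + 5*j)
y = -11 (y = -14 + 3 = -11)
((-3*3 + 5)*y)*s(2, 0) = ((-3*3 + 5)*(-11))*(10 + 5*2) = ((-9 + 5)*(-11))*(10 + 10) = -4*(-11)*20 = 44*20 = 880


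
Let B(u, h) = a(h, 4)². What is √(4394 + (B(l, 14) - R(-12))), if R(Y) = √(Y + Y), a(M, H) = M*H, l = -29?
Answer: √(7530 - 2*I*√6) ≈ 86.776 - 0.0282*I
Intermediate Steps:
a(M, H) = H*M
R(Y) = √2*√Y (R(Y) = √(2*Y) = √2*√Y)
B(u, h) = 16*h² (B(u, h) = (4*h)² = 16*h²)
√(4394 + (B(l, 14) - R(-12))) = √(4394 + (16*14² - √2*√(-12))) = √(4394 + (16*196 - √2*2*I*√3)) = √(4394 + (3136 - 2*I*√6)) = √(7530 - 2*I*√6)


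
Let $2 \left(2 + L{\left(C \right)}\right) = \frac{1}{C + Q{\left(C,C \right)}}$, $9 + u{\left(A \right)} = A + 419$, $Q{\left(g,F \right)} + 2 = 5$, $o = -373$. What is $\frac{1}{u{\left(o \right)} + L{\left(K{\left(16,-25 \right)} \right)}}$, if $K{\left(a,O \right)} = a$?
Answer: $\frac{38}{1331} \approx 0.02855$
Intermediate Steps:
$Q{\left(g,F \right)} = 3$ ($Q{\left(g,F \right)} = -2 + 5 = 3$)
$u{\left(A \right)} = 410 + A$ ($u{\left(A \right)} = -9 + \left(A + 419\right) = -9 + \left(419 + A\right) = 410 + A$)
$L{\left(C \right)} = -2 + \frac{1}{2 \left(3 + C\right)}$ ($L{\left(C \right)} = -2 + \frac{1}{2 \left(C + 3\right)} = -2 + \frac{1}{2 \left(3 + C\right)}$)
$\frac{1}{u{\left(o \right)} + L{\left(K{\left(16,-25 \right)} \right)}} = \frac{1}{\left(410 - 373\right) + \frac{-11 - 64}{2 \left(3 + 16\right)}} = \frac{1}{37 + \frac{-11 - 64}{2 \cdot 19}} = \frac{1}{37 + \frac{1}{2} \cdot \frac{1}{19} \left(-75\right)} = \frac{1}{37 - \frac{75}{38}} = \frac{1}{\frac{1331}{38}} = \frac{38}{1331}$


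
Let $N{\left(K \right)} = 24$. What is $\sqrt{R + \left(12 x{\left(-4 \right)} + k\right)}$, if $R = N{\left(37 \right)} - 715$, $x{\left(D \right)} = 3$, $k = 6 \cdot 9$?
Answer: $i \sqrt{601} \approx 24.515 i$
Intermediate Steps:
$k = 54$
$R = -691$ ($R = 24 - 715 = -691$)
$\sqrt{R + \left(12 x{\left(-4 \right)} + k\right)} = \sqrt{-691 + \left(12 \cdot 3 + 54\right)} = \sqrt{-691 + \left(36 + 54\right)} = \sqrt{-691 + 90} = \sqrt{-601} = i \sqrt{601}$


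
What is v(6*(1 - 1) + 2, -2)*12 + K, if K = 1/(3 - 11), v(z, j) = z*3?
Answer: 575/8 ≈ 71.875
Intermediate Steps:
v(z, j) = 3*z
K = -⅛ (K = 1/(-8) = -⅛ ≈ -0.12500)
v(6*(1 - 1) + 2, -2)*12 + K = (3*(6*(1 - 1) + 2))*12 - ⅛ = (3*(6*0 + 2))*12 - ⅛ = (3*(0 + 2))*12 - ⅛ = (3*2)*12 - ⅛ = 6*12 - ⅛ = 72 - ⅛ = 575/8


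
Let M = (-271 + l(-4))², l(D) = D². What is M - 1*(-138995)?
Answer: 204020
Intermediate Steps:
M = 65025 (M = (-271 + (-4)²)² = (-271 + 16)² = (-255)² = 65025)
M - 1*(-138995) = 65025 - 1*(-138995) = 65025 + 138995 = 204020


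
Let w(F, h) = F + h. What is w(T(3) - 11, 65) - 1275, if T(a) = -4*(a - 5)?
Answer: -1213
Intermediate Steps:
T(a) = 20 - 4*a (T(a) = -4*(-5 + a) = 20 - 4*a)
w(T(3) - 11, 65) - 1275 = (((20 - 4*3) - 11) + 65) - 1275 = (((20 - 12) - 11) + 65) - 1275 = ((8 - 11) + 65) - 1275 = (-3 + 65) - 1275 = 62 - 1275 = -1213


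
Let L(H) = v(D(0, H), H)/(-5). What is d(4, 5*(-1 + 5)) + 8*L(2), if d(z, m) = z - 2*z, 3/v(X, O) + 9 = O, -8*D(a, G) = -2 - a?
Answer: -116/35 ≈ -3.3143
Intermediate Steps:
D(a, G) = 1/4 + a/8 (D(a, G) = -(-2 - a)/8 = 1/4 + a/8)
v(X, O) = 3/(-9 + O)
L(H) = -3/(5*(-9 + H)) (L(H) = (3/(-9 + H))/(-5) = (3/(-9 + H))*(-1/5) = -3/(5*(-9 + H)))
d(z, m) = -z
d(4, 5*(-1 + 5)) + 8*L(2) = -1*4 + 8*(-3/(-45 + 5*2)) = -4 + 8*(-3/(-45 + 10)) = -4 + 8*(-3/(-35)) = -4 + 8*(-3*(-1/35)) = -4 + 8*(3/35) = -4 + 24/35 = -116/35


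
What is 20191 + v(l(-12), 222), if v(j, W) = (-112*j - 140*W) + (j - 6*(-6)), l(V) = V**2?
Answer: -26837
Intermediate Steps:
v(j, W) = 36 - 140*W - 111*j (v(j, W) = (-140*W - 112*j) + (j + 36) = (-140*W - 112*j) + (36 + j) = 36 - 140*W - 111*j)
20191 + v(l(-12), 222) = 20191 + (36 - 140*222 - 111*(-12)**2) = 20191 + (36 - 31080 - 111*144) = 20191 + (36 - 31080 - 15984) = 20191 - 47028 = -26837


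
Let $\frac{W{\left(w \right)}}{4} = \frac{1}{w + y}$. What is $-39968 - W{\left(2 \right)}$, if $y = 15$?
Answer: $- \frac{679460}{17} \approx -39968.0$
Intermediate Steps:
$W{\left(w \right)} = \frac{4}{15 + w}$ ($W{\left(w \right)} = \frac{4}{w + 15} = \frac{4}{15 + w}$)
$-39968 - W{\left(2 \right)} = -39968 - \frac{4}{15 + 2} = -39968 - \frac{4}{17} = - \frac{679460}{17}$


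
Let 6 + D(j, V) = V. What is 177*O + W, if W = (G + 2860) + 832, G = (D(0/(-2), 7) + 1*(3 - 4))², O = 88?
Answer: 19268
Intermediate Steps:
D(j, V) = -6 + V
G = 0 (G = ((-6 + 7) + 1*(3 - 4))² = (1 + 1*(-1))² = (1 - 1)² = 0² = 0)
W = 3692 (W = (0 + 2860) + 832 = 2860 + 832 = 3692)
177*O + W = 177*88 + 3692 = 15576 + 3692 = 19268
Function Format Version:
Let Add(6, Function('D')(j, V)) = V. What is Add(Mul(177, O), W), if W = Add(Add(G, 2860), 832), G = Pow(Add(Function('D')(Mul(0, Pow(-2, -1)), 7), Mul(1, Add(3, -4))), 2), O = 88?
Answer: 19268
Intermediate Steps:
Function('D')(j, V) = Add(-6, V)
G = 0 (G = Pow(Add(Add(-6, 7), Mul(1, Add(3, -4))), 2) = Pow(Add(1, Mul(1, -1)), 2) = Pow(Add(1, -1), 2) = Pow(0, 2) = 0)
W = 3692 (W = Add(Add(0, 2860), 832) = Add(2860, 832) = 3692)
Add(Mul(177, O), W) = Add(Mul(177, 88), 3692) = Add(15576, 3692) = 19268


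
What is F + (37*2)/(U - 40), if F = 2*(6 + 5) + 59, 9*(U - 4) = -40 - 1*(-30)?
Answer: 13194/167 ≈ 79.006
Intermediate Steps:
U = 26/9 (U = 4 + (-40 - 1*(-30))/9 = 4 + (-40 + 30)/9 = 4 + (⅑)*(-10) = 4 - 10/9 = 26/9 ≈ 2.8889)
F = 81 (F = 2*11 + 59 = 22 + 59 = 81)
F + (37*2)/(U - 40) = 81 + (37*2)/(26/9 - 40) = 81 + 74/(-334/9) = 81 - 9/334*74 = 81 - 333/167 = 13194/167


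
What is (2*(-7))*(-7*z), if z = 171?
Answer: 16758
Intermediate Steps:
(2*(-7))*(-7*z) = (2*(-7))*(-7*171) = -14*(-1197) = 16758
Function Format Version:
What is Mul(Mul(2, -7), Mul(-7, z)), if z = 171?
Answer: 16758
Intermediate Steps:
Mul(Mul(2, -7), Mul(-7, z)) = Mul(Mul(2, -7), Mul(-7, 171)) = Mul(-14, -1197) = 16758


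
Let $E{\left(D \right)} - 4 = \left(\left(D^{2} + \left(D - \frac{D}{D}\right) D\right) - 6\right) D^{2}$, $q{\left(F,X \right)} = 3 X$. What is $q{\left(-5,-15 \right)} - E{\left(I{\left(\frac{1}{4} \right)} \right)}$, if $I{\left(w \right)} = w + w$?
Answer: $- \frac{95}{2} \approx -47.5$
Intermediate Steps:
$I{\left(w \right)} = 2 w$
$E{\left(D \right)} = 4 + D^{2} \left(-6 + D^{2} + D \left(-1 + D\right)\right)$ ($E{\left(D \right)} = 4 + \left(\left(D^{2} + \left(D - \frac{D}{D}\right) D\right) - 6\right) D^{2} = 4 + \left(\left(D^{2} + \left(D - 1\right) D\right) - 6\right) D^{2} = 4 + \left(\left(D^{2} + \left(-1 + D\right) D\right) - 6\right) D^{2} = 4 + \left(\left(D^{2} + D \left(-1 + D\right)\right) - 6\right) D^{2} = 4 + \left(-6 + D^{2} + D \left(-1 + D\right)\right) D^{2} = 4 + D^{2} \left(-6 + D^{2} + D \left(-1 + D\right)\right)$)
$q{\left(-5,-15 \right)} - E{\left(I{\left(\frac{1}{4} \right)} \right)} = 3 \left(-15\right) - \left(4 - \left(\frac{2}{4}\right)^{3} - 6 \left(\frac{2}{4}\right)^{2} + 2 \left(\frac{2}{4}\right)^{4}\right) = -45 - \left(4 - \left(2 \cdot \frac{1}{4}\right)^{3} - 6 \left(2 \cdot \frac{1}{4}\right)^{2} + 2 \left(2 \cdot \frac{1}{4}\right)^{4}\right) = -45 - \left(4 - \left(\frac{1}{2}\right)^{3} - \frac{6}{4} + \frac{2}{16}\right) = -45 - \left(4 - \frac{1}{8} - \frac{3}{2} + 2 \cdot \frac{1}{16}\right) = -45 - \left(4 - \frac{1}{8} - \frac{3}{2} + \frac{1}{8}\right) = -45 - \frac{5}{2} = - \frac{95}{2}$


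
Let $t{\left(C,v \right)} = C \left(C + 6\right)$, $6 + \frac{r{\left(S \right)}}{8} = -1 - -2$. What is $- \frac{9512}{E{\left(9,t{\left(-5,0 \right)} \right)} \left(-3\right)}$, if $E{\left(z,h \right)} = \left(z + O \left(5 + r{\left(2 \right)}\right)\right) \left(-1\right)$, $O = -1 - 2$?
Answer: $- \frac{4756}{171} \approx -27.813$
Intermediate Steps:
$r{\left(S \right)} = -40$ ($r{\left(S \right)} = -48 + 8 \left(-1 - -2\right) = -48 + 8 \left(-1 + 2\right) = -48 + 8 \cdot 1 = -48 + 8 = -40$)
$O = -3$ ($O = -1 - 2 = -3$)
$t{\left(C,v \right)} = C \left(6 + C\right)$
$E{\left(z,h \right)} = -105 - z$ ($E{\left(z,h \right)} = \left(z - 3 \left(5 - 40\right)\right) \left(-1\right) = \left(z - -105\right) \left(-1\right) = \left(z + 105\right) \left(-1\right) = \left(105 + z\right) \left(-1\right) = -105 - z$)
$- \frac{9512}{E{\left(9,t{\left(-5,0 \right)} \right)} \left(-3\right)} = - \frac{9512}{\left(-105 - 9\right) \left(-3\right)} = - \frac{9512}{\left(-114\right) \left(-3\right)} = - \frac{9512}{342} = \left(-9512\right) \frac{1}{342} = - \frac{4756}{171}$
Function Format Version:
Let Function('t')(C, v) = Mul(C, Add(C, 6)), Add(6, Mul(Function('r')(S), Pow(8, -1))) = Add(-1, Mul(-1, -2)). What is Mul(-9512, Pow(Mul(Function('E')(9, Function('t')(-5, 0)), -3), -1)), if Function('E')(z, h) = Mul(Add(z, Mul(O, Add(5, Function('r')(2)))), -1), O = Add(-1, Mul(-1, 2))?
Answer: Rational(-4756, 171) ≈ -27.813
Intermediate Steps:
Function('r')(S) = -40 (Function('r')(S) = Add(-48, Mul(8, Add(-1, Mul(-1, -2)))) = Add(-48, Mul(8, Add(-1, 2))) = Add(-48, Mul(8, 1)) = Add(-48, 8) = -40)
O = -3 (O = Add(-1, -2) = -3)
Function('t')(C, v) = Mul(C, Add(6, C))
Function('E')(z, h) = Add(-105, Mul(-1, z)) (Function('E')(z, h) = Mul(Add(z, Mul(-3, Add(5, -40))), -1) = Mul(Add(z, Mul(-3, -35)), -1) = Mul(Add(z, 105), -1) = Mul(Add(105, z), -1) = Add(-105, Mul(-1, z)))
Mul(-9512, Pow(Mul(Function('E')(9, Function('t')(-5, 0)), -3), -1)) = Mul(-9512, Pow(Mul(Add(-105, Mul(-1, 9)), -3), -1)) = Mul(-9512, Pow(Mul(Add(-105, -9), -3), -1)) = Mul(-9512, Pow(Mul(-114, -3), -1)) = Mul(-9512, Pow(342, -1)) = Mul(-9512, Rational(1, 342)) = Rational(-4756, 171)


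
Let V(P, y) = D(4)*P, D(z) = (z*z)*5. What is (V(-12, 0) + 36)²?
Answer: 853776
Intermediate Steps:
D(z) = 5*z² (D(z) = z²*5 = 5*z²)
V(P, y) = 80*P (V(P, y) = (5*4²)*P = (5*16)*P = 80*P)
(V(-12, 0) + 36)² = (80*(-12) + 36)² = (-960 + 36)² = (-924)² = 853776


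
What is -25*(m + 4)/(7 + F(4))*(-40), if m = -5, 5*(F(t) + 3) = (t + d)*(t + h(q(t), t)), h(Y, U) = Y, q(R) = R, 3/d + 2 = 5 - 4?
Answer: -1250/7 ≈ -178.57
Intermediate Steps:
d = -3 (d = 3/(-2 + (5 - 4)) = 3/(-2 + 1) = 3/(-1) = 3*(-1) = -3)
F(t) = -3 + 2*t*(-3 + t)/5 (F(t) = -3 + ((t - 3)*(t + t))/5 = -3 + ((-3 + t)*(2*t))/5 = -3 + (2*t*(-3 + t))/5 = -3 + 2*t*(-3 + t)/5)
-25*(m + 4)/(7 + F(4))*(-40) = -25*(-5 + 4)/(7 + (-3 - 6/5*4 + (2/5)*4**2))*(-40) = -(-25)/(7 + (-3 - 24/5 + (2/5)*16))*(-40) = -(-25)/(7 + (-3 - 24/5 + 32/5))*(-40) = -(-25)/(7 - 7/5)*(-40) = -(-25)/28/5*(-40) = -(-25)*5/28*(-40) = -25*(-5/28)*(-40) = (125/28)*(-40) = -1250/7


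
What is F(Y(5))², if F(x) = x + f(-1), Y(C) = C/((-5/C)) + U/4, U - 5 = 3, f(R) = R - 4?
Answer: 64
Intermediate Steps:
f(R) = -4 + R
U = 8 (U = 5 + 3 = 8)
Y(C) = 2 - C²/5 (Y(C) = C/((-5/C)) + 8/4 = C*(-C/5) + 8*(¼) = -C²/5 + 2 = 2 - C²/5)
F(x) = -5 + x (F(x) = x + (-4 - 1) = x - 5 = -5 + x)
F(Y(5))² = (-5 + (2 - ⅕*5²))² = (-5 + (2 - ⅕*25))² = (-5 + (2 - 5))² = (-5 - 3)² = (-8)² = 64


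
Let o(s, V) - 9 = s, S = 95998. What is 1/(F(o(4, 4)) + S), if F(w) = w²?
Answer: 1/96167 ≈ 1.0399e-5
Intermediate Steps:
o(s, V) = 9 + s
1/(F(o(4, 4)) + S) = 1/((9 + 4)² + 95998) = 1/(13² + 95998) = 1/(169 + 95998) = 1/96167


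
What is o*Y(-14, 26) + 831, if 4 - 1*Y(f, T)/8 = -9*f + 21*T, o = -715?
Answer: 3821791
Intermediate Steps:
Y(f, T) = 32 - 168*T + 72*f (Y(f, T) = 32 - 8*(-9*f + 21*T) = 32 + (-168*T + 72*f) = 32 - 168*T + 72*f)
o*Y(-14, 26) + 831 = -715*(32 - 168*26 + 72*(-14)) + 831 = -715*(32 - 4368 - 1008) + 831 = -715*(-5344) + 831 = 3820960 + 831 = 3821791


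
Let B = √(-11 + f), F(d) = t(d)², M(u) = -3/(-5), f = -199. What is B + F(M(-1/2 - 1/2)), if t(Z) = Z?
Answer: 9/25 + I*√210 ≈ 0.36 + 14.491*I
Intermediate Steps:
M(u) = ⅗ (M(u) = -3*(-⅕) = ⅗)
F(d) = d²
B = I*√210 (B = √(-11 - 199) = √(-210) = I*√210 ≈ 14.491*I)
B + F(M(-1/2 - 1/2)) = I*√210 + (⅗)² = I*√210 + 9/25 = 9/25 + I*√210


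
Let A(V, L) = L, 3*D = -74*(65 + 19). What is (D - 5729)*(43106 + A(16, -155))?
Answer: -335060751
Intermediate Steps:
D = -2072 (D = (-74*(65 + 19))/3 = (-74*84)/3 = (1/3)*(-6216) = -2072)
(D - 5729)*(43106 + A(16, -155)) = (-2072 - 5729)*(43106 - 155) = -7801*42951 = -335060751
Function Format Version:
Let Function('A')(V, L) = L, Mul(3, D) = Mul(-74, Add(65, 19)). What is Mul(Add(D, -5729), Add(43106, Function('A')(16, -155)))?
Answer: -335060751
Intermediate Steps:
D = -2072 (D = Mul(Rational(1, 3), Mul(-74, Add(65, 19))) = Mul(Rational(1, 3), Mul(-74, 84)) = Mul(Rational(1, 3), -6216) = -2072)
Mul(Add(D, -5729), Add(43106, Function('A')(16, -155))) = Mul(Add(-2072, -5729), Add(43106, -155)) = Mul(-7801, 42951) = -335060751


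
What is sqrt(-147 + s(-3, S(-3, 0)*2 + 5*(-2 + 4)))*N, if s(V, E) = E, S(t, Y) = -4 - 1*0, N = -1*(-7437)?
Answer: 7437*I*sqrt(145) ≈ 89553.0*I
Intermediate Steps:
N = 7437
S(t, Y) = -4 (S(t, Y) = -4 + 0 = -4)
sqrt(-147 + s(-3, S(-3, 0)*2 + 5*(-2 + 4)))*N = sqrt(-147 + (-4*2 + 5*(-2 + 4)))*7437 = sqrt(-147 + (-8 + 5*2))*7437 = sqrt(-147 + (-8 + 10))*7437 = sqrt(-147 + 2)*7437 = sqrt(-145)*7437 = (I*sqrt(145))*7437 = 7437*I*sqrt(145)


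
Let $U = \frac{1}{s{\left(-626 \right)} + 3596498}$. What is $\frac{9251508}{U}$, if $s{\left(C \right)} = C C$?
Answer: $36898473967992$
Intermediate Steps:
$s{\left(C \right)} = C^{2}$
$U = \frac{1}{3988374}$ ($U = \frac{1}{\left(-626\right)^{2} + 3596498} = \frac{1}{391876 + 3596498} = \frac{1}{3988374} \approx 2.5073 \cdot 10^{-7}$)
$\frac{9251508}{U} = 9251508 \frac{1}{\frac{1}{3988374}} = 9251508 \cdot 3988374 = 36898473967992$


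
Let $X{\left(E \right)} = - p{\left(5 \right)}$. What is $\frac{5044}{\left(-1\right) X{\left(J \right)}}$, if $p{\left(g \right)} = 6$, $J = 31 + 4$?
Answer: $\frac{2522}{3} \approx 840.67$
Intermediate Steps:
$J = 35$
$X{\left(E \right)} = -6$ ($X{\left(E \right)} = \left(-1\right) 6 = -6$)
$\frac{5044}{\left(-1\right) X{\left(J \right)}} = \frac{5044}{\left(-1\right) \left(-6\right)} = \frac{5044}{6} = 5044 \cdot \frac{1}{6} = \frac{2522}{3}$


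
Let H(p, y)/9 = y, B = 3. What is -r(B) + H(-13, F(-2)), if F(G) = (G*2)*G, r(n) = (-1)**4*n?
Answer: 69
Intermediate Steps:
r(n) = n (r(n) = 1*n = n)
F(G) = 2*G**2 (F(G) = (2*G)*G = 2*G**2)
H(p, y) = 9*y
-r(B) + H(-13, F(-2)) = -1*3 + 9*(2*(-2)**2) = -3 + 9*(2*4) = -3 + 9*8 = -3 + 72 = 69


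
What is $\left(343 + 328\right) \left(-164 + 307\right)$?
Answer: $95953$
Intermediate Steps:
$\left(343 + 328\right) \left(-164 + 307\right) = 671 \cdot 143 = 95953$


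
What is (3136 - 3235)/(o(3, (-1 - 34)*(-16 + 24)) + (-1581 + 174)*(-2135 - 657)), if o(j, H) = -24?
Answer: -1/39680 ≈ -2.5202e-5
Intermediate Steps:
(3136 - 3235)/(o(3, (-1 - 34)*(-16 + 24)) + (-1581 + 174)*(-2135 - 657)) = (3136 - 3235)/(-24 + (-1581 + 174)*(-2135 - 657)) = -99/(-24 - 1407*(-2792)) = -99/(-24 + 3928344) = -99/3928320 = -99*1/3928320 = -1/39680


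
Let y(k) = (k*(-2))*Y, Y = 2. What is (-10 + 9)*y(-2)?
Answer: -8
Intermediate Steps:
y(k) = -4*k (y(k) = (k*(-2))*2 = -2*k*2 = -4*k)
(-10 + 9)*y(-2) = (-10 + 9)*(-4*(-2)) = -1*8 = -8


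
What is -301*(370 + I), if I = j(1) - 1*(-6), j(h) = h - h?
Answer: -113176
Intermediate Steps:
j(h) = 0
I = 6 (I = 0 - 1*(-6) = 0 + 6 = 6)
-301*(370 + I) = -301*(370 + 6) = -301*376 = -113176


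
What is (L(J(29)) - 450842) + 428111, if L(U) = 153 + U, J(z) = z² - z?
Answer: -21766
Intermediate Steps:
(L(J(29)) - 450842) + 428111 = ((153 + 29*(-1 + 29)) - 450842) + 428111 = ((153 + 29*28) - 450842) + 428111 = ((153 + 812) - 450842) + 428111 = (965 - 450842) + 428111 = -449877 + 428111 = -21766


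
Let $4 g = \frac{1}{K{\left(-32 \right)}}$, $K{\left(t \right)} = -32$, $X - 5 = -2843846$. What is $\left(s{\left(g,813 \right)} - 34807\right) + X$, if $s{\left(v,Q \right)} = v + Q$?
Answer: $- \frac{368362881}{128} \approx -2.8778 \cdot 10^{6}$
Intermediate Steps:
$X = -2843841$ ($X = 5 - 2843846 = -2843841$)
$g = - \frac{1}{128}$ ($g = \frac{1}{4 \left(-32\right)} = \frac{1}{4} \left(- \frac{1}{32}\right) = - \frac{1}{128} \approx -0.0078125$)
$s{\left(v,Q \right)} = Q + v$
$\left(s{\left(g,813 \right)} - 34807\right) + X = \left(\left(813 - \frac{1}{128}\right) - 34807\right) - 2843841 = \left(\frac{104063}{128} - 34807\right) - 2843841 = - \frac{4351233}{128} - 2843841 = - \frac{368362881}{128}$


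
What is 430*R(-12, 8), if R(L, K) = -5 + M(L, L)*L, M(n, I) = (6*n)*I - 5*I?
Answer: -4769990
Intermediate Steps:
M(n, I) = -5*I + 6*I*n (M(n, I) = 6*I*n - 5*I = -5*I + 6*I*n)
R(L, K) = -5 + L²*(-5 + 6*L) (R(L, K) = -5 + (L*(-5 + 6*L))*L = -5 + L²*(-5 + 6*L))
430*R(-12, 8) = 430*(-5 + (-12)²*(-5 + 6*(-12))) = 430*(-5 + 144*(-5 - 72)) = 430*(-5 + 144*(-77)) = 430*(-5 - 11088) = 430*(-11093) = -4769990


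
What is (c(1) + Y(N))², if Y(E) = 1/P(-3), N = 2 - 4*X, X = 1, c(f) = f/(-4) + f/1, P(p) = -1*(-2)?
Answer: 25/16 ≈ 1.5625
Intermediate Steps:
P(p) = 2
c(f) = 3*f/4 (c(f) = f*(-¼) + f*1 = -f/4 + f = 3*f/4)
N = -2 (N = 2 - 4*1 = 2 - 4 = -2)
Y(E) = ½ (Y(E) = 1/2 = ½)
(c(1) + Y(N))² = ((¾)*1 + ½)² = (¾ + ½)² = (5/4)² = 25/16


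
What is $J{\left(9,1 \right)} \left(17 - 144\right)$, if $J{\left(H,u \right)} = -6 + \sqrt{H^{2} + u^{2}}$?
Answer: $762 - 127 \sqrt{82} \approx -388.03$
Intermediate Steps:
$J{\left(9,1 \right)} \left(17 - 144\right) = \left(-6 + \sqrt{9^{2} + 1^{2}}\right) \left(17 - 144\right) = \left(-6 + \sqrt{81 + 1}\right) \left(-127\right) = \left(-6 + \sqrt{82}\right) \left(-127\right) = 762 - 127 \sqrt{82}$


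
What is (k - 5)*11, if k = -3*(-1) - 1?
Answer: -33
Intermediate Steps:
k = 2 (k = 3 - 1 = 2)
(k - 5)*11 = (2 - 5)*11 = -3*11 = -33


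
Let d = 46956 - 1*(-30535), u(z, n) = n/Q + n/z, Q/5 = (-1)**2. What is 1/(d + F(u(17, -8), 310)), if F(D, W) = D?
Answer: 85/6586559 ≈ 1.2905e-5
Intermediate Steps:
Q = 5 (Q = 5*(-1)**2 = 5*1 = 5)
u(z, n) = n/5 + n/z
d = 77491 (d = 46956 + 30535 = 77491)
1/(d + F(u(17, -8), 310)) = 1/(77491 + ((1/5)*(-8) - 8/17)) = 1/(77491 + (-8/5 - 8*1/17)) = 1/(77491 + (-8/5 - 8/17)) = 1/(77491 - 176/85) = 1/(6586559/85) = 85/6586559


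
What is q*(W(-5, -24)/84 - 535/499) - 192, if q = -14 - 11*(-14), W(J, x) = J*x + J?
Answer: -225199/1497 ≈ -150.43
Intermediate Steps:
W(J, x) = J + J*x
q = 140 (q = -14 + 154 = 140)
q*(W(-5, -24)/84 - 535/499) - 192 = 140*(-5*(1 - 24)/84 - 535/499) - 192 = 140*(-5*(-23)*(1/84) - 535*1/499) - 192 = 140*(115*(1/84) - 535/499) - 192 = 140*(115/84 - 535/499) - 192 = 140*(12445/41916) - 192 = 62225/1497 - 192 = -225199/1497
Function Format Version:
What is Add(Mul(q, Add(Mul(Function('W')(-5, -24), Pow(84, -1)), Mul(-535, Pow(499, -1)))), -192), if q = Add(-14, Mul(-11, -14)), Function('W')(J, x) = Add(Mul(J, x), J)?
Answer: Rational(-225199, 1497) ≈ -150.43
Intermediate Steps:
Function('W')(J, x) = Add(J, Mul(J, x))
q = 140 (q = Add(-14, 154) = 140)
Add(Mul(q, Add(Mul(Function('W')(-5, -24), Pow(84, -1)), Mul(-535, Pow(499, -1)))), -192) = Add(Mul(140, Add(Mul(Mul(-5, Add(1, -24)), Pow(84, -1)), Mul(-535, Pow(499, -1)))), -192) = Add(Mul(140, Add(Mul(Mul(-5, -23), Rational(1, 84)), Mul(-535, Rational(1, 499)))), -192) = Add(Mul(140, Add(Mul(115, Rational(1, 84)), Rational(-535, 499))), -192) = Add(Mul(140, Add(Rational(115, 84), Rational(-535, 499))), -192) = Add(Mul(140, Rational(12445, 41916)), -192) = Add(Rational(62225, 1497), -192) = Rational(-225199, 1497)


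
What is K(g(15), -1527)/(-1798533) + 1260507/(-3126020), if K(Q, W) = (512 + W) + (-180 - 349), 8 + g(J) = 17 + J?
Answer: -2262236861351/5622250128660 ≈ -0.40237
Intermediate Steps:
g(J) = 9 + J (g(J) = -8 + (17 + J) = 9 + J)
K(Q, W) = -17 + W (K(Q, W) = (512 + W) - 529 = -17 + W)
K(g(15), -1527)/(-1798533) + 1260507/(-3126020) = (-17 - 1527)/(-1798533) + 1260507/(-3126020) = -1544*(-1/1798533) + 1260507*(-1/3126020) = 1544/1798533 - 1260507/3126020 = -2262236861351/5622250128660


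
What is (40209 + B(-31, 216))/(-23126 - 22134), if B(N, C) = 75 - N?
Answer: -8063/9052 ≈ -0.89074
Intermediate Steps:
(40209 + B(-31, 216))/(-23126 - 22134) = (40209 + (75 - 1*(-31)))/(-23126 - 22134) = (40209 + (75 + 31))/(-45260) = (40209 + 106)*(-1/45260) = 40315*(-1/45260) = -8063/9052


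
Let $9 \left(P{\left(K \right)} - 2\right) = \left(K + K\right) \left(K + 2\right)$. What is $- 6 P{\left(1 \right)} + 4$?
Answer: $-12$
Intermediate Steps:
$P{\left(K \right)} = 2 + \frac{2 K \left(2 + K\right)}{9}$ ($P{\left(K \right)} = 2 + \frac{\left(K + K\right) \left(K + 2\right)}{9} = 2 + \frac{2 K \left(2 + K\right)}{9}$)
$- 6 P{\left(1 \right)} + 4 = - 6 \left(2 + \frac{2 \cdot 1^{2}}{9} + \frac{4}{9} \cdot 1\right) + 4 = - 6 \left(2 + \frac{2}{9} \cdot 1 + \frac{4}{9}\right) + 4 = - 6 \left(2 + \frac{2}{9} + \frac{4}{9}\right) + 4 = \left(-6\right) \frac{8}{3} + 4 = -16 + 4 = -12$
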